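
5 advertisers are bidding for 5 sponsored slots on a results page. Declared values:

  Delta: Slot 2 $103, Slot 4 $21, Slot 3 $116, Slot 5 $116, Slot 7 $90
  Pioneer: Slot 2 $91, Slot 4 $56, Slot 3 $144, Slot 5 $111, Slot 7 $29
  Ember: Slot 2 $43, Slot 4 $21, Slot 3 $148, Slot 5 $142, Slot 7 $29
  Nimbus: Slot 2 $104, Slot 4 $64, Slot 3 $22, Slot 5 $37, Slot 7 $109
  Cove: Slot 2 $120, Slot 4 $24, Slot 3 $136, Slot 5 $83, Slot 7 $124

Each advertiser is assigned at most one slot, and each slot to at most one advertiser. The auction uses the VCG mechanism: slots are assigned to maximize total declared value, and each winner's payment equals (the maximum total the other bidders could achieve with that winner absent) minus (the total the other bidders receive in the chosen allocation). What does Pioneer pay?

Pioneer pays $60.

Efficient allocation: Delta→Slot 2 ($103), Pioneer→Slot 3 ($144), Ember→Slot 5 ($142), Nimbus→Slot 4 ($64), Cove→Slot 7 ($124); total welfare W = $577.
Pioneer receives Slot 3 at value $144, so the others get W − 144 = $433.
Without Pioneer: best allocation of the remaining 4 bidders over all 5 slots is Delta→Slot 5 ($116), Ember→Slot 3 ($148), Nimbus→Slot 7 ($109), Cove→Slot 2 ($120), total $493.
VCG payment = (others' best without Pioneer) − (others' welfare with Pioneer) = 493 − 433 = $60.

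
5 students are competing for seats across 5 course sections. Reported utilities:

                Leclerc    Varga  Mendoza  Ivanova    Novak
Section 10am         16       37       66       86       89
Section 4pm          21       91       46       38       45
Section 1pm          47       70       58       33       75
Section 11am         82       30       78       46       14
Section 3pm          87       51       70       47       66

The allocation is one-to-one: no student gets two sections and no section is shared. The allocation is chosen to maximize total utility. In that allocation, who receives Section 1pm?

Optimal: Leclerc→Section 3pm (87 points), Varga→Section 4pm (91 points), Mendoza→Section 11am (78 points), Ivanova→Section 10am (86 points), Novak→Section 1pm (75 points) — total 87+91+78+86+75 = 417 points.
Column-greedy (each section in turn goes to its best remaining student) gives 367 points, worse by 50.
Next-best assignment: Leclerc→Section 11am, Varga→Section 4pm, Mendoza→Section 3pm, Ivanova→Section 10am, Novak→Section 1pm = 404 points.
Swapping Leclerc↔Ivanova (Leclerc→Section 10am 16 points, Ivanova→Section 3pm 47 points) loses 110.
Novak's own top section is Section 10am (89 points), but forcing Novak→Section 10am and reassigning the rest optimally gives only 378 points — worse by 39.

Novak receives Section 1pm.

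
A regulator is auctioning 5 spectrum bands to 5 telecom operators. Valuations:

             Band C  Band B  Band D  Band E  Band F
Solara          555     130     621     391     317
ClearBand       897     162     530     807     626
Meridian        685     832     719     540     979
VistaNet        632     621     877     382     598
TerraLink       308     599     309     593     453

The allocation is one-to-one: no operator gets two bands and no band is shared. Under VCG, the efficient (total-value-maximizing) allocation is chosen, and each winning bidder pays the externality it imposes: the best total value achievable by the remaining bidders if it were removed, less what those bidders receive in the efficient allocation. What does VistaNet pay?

Efficient allocation: Solara→Band C ($555M), ClearBand→Band E ($807M), Meridian→Band F ($979M), VistaNet→Band D ($877M), TerraLink→Band B ($599M); total welfare W = $3817M.
VistaNet receives Band D at value $877M, so the others get W − 877 = $2940M.
Without VistaNet: best allocation of the remaining 4 bidders over all 5 bands is Solara→Band D ($621M), ClearBand→Band C ($897M), Meridian→Band F ($979M), TerraLink→Band B ($599M), total $3096M.
VCG payment = (others' best without VistaNet) − (others' welfare with VistaNet) = 3096 − 2940 = $156M.

VistaNet pays $156M.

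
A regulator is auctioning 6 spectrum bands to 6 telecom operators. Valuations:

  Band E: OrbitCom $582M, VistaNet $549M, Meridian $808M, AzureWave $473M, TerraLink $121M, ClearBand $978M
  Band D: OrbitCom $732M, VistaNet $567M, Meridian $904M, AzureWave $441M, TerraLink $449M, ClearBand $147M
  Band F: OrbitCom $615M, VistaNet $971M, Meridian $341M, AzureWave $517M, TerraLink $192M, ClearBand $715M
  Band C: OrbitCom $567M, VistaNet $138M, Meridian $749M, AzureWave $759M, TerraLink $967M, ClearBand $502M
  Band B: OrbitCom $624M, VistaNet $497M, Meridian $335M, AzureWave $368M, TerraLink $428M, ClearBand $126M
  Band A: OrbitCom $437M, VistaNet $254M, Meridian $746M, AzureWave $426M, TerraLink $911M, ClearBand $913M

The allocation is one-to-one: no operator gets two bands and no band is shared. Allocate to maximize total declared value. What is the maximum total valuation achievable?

Maximum total: $5147M

Treat this as an assignment problem: match each operator to one band.
Optimal: OrbitCom→Band B ($624M), VistaNet→Band F ($971M), Meridian→Band D ($904M), AzureWave→Band C ($759M), TerraLink→Band A ($911M), ClearBand→Band E ($978M) — total 624+971+904+759+911+978 = $5147M.
Row-greedy (each operator in turn takes its best remaining band) gives $4307M, worse by 840.
Next-best assignment: OrbitCom→Band B, VistaNet→Band F, Meridian→Band D, AzureWave→Band A, TerraLink→Band C, ClearBand→Band E = $4870M.
No other one-to-one assignment exceeds $5147M.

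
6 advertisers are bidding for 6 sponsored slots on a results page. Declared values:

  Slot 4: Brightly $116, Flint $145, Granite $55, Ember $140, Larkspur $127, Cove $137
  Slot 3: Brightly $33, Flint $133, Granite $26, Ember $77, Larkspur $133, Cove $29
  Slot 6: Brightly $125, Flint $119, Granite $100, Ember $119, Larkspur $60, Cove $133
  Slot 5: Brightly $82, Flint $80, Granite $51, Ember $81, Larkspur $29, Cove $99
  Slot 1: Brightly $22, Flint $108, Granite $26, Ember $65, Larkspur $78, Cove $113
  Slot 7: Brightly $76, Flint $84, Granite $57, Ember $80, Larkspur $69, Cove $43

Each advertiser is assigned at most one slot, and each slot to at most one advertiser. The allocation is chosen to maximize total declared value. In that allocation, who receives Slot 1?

Optimal: Brightly→Slot 6 ($125), Flint→Slot 1 ($108), Granite→Slot 7 ($57), Ember→Slot 4 ($140), Larkspur→Slot 3 ($133), Cove→Slot 5 ($99) — total 125+108+57+140+133+99 = $662.
Checked against all permutations: $662 is optimal.
Flint's own top slot is Slot 4 ($145), but forcing Flint→Slot 4 and reassigning the rest optimally gives only $654 — worse by 8.

Flint receives Slot 1.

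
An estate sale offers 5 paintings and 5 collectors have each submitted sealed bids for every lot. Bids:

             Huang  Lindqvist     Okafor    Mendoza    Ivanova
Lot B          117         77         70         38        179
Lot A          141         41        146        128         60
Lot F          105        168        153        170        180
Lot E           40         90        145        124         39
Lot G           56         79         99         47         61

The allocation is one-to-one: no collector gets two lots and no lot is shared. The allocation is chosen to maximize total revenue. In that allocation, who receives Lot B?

Ivanova receives Lot B.

Optimal: Huang→Lot A ($141), Lindqvist→Lot G ($79), Okafor→Lot E ($145), Mendoza→Lot F ($170), Ivanova→Lot B ($179) — total 141+79+145+170+179 = $714.
Max-entry greedy (repeatedly take the single best remaining cell) gives $646, worse by 68.
Ivanova's own top lot is Lot F ($180), but forcing Ivanova→Lot F and reassigning the rest optimally gives only $649 — worse by 65.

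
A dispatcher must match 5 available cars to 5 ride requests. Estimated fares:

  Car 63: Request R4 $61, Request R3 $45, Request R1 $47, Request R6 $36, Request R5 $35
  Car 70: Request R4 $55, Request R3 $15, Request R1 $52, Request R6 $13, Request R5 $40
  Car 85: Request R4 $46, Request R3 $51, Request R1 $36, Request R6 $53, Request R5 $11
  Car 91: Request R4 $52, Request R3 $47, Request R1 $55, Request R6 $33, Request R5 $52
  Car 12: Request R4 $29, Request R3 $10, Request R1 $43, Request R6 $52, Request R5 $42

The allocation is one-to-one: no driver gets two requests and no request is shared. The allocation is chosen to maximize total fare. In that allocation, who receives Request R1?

This is a one-to-one assignment (maximum-weight bipartite matching).
Optimal: Car 63→Request R4 ($61), Car 70→Request R1 ($52), Car 85→Request R3 ($51), Car 91→Request R5 ($52), Car 12→Request R6 ($52) — total 61+52+51+52+52 = $268.
Column-greedy (each request in turn goes to its best remaining driver) gives $259, worse by 9.
Car 70's own top request is Request R4 ($55), but forcing Car 70→Request R4 and reassigning the rest optimally gives only $257 — worse by 11.

Car 70 receives Request R1.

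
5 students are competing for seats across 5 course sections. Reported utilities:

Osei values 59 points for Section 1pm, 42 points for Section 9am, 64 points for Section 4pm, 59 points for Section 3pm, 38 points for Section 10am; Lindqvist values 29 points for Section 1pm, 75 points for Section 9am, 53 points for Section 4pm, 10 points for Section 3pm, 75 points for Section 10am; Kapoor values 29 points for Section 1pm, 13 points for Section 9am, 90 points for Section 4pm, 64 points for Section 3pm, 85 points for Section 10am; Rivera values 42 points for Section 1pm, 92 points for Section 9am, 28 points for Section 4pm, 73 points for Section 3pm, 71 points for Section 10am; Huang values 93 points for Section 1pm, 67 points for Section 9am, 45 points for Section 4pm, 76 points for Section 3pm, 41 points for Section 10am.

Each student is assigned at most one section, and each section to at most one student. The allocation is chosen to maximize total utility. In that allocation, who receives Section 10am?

Optimal: Osei→Section 3pm (59 points), Lindqvist→Section 10am (75 points), Kapoor→Section 4pm (90 points), Rivera→Section 9am (92 points), Huang→Section 1pm (93 points) — total 59+75+90+92+93 = 409 points.
Row-greedy (each student in turn takes its best remaining section) gives 390 points, worse by 19.
Next-best assignment: Osei→Section 1pm, Lindqvist→Section 10am, Kapoor→Section 4pm, Rivera→Section 9am, Huang→Section 3pm = 392 points.
Lindqvist's own top section is Section 9am (75 points), but forcing Lindqvist→Section 9am and reassigning the rest optimally gives only 390 points — worse by 19.

Lindqvist receives Section 10am.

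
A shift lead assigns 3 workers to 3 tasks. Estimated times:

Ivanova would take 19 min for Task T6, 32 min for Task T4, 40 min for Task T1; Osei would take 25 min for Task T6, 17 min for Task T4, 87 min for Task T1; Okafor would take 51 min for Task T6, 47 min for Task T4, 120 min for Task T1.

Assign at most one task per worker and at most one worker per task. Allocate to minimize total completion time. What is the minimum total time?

This is the linear assignment problem.
Optimal: Ivanova→Task T1 (40 min), Osei→Task T4 (17 min), Okafor→Task T6 (51 min) — total 40+17+51 = 108 min.
Column-greedy (each task in turn goes to its cheapest remaining worker) gives 156 min, worse by 48.
Next-best assignment: Ivanova→Task T1, Osei→Task T6, Okafor→Task T4 = 112 min.

Min total: 108 min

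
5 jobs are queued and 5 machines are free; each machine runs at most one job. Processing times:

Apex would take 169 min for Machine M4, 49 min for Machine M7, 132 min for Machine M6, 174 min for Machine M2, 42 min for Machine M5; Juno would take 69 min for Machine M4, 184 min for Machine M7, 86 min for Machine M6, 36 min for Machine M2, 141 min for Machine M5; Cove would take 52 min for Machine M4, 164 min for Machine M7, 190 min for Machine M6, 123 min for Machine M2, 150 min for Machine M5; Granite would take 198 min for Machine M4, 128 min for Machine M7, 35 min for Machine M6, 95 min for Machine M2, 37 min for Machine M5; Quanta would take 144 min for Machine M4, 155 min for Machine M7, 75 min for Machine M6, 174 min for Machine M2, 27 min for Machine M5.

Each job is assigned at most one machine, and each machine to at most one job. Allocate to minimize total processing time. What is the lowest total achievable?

Minimum total: 199 min

Optimal: Apex→Machine M7 (49 min), Juno→Machine M2 (36 min), Cove→Machine M4 (52 min), Granite→Machine M6 (35 min), Quanta→Machine M5 (27 min) — total 49+36+52+35+27 = 199 min.
Row-greedy (each job in turn takes its cheapest remaining machine) gives 320 min, worse by 121.
Next-best assignment: Apex→Machine M7, Juno→Machine M2, Cove→Machine M4, Granite→Machine M5, Quanta→Machine M6 = 249 min.
Swapping Juno↔Cove (Juno→Machine M4 69 min, Cove→Machine M2 123 min) adds 104.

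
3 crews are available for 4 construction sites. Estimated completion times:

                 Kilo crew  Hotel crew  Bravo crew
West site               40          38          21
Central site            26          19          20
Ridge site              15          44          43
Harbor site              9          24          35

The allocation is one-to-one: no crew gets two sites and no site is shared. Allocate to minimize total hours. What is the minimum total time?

This is a one-to-one assignment (minimum-cost bipartite matching).
Optimal: Kilo crew→Harbor site (9 hours), Hotel crew→Central site (19 hours), Bravo crew→West site (21 hours) — total 9+19+21 = 49 hours.
Next-best assignment: Kilo crew→Ridge site, Hotel crew→Central site, Bravo crew→West site = 55 hours.

Minimum total: 49 hours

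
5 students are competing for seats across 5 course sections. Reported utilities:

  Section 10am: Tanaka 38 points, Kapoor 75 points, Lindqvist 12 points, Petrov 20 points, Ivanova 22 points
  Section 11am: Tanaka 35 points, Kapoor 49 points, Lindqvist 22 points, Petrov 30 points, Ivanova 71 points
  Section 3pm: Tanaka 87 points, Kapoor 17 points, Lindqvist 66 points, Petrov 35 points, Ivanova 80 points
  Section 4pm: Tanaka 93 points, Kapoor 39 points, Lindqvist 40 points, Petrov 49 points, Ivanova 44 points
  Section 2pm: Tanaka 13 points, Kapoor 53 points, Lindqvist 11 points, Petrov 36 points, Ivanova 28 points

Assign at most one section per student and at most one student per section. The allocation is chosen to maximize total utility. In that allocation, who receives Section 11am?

Ivanova receives Section 11am.

Optimal: Tanaka→Section 4pm (93 points), Kapoor→Section 10am (75 points), Lindqvist→Section 3pm (66 points), Petrov→Section 2pm (36 points), Ivanova→Section 11am (71 points) — total 93+75+66+36+71 = 341 points.
Max-entry greedy (repeatedly take the single best remaining cell) gives 306 points, worse by 35.
Every other assignment is strictly worse.
Ivanova's own top section is Section 3pm (80 points), but forcing Ivanova→Section 3pm and reassigning the rest optimally gives only 306 points — worse by 35.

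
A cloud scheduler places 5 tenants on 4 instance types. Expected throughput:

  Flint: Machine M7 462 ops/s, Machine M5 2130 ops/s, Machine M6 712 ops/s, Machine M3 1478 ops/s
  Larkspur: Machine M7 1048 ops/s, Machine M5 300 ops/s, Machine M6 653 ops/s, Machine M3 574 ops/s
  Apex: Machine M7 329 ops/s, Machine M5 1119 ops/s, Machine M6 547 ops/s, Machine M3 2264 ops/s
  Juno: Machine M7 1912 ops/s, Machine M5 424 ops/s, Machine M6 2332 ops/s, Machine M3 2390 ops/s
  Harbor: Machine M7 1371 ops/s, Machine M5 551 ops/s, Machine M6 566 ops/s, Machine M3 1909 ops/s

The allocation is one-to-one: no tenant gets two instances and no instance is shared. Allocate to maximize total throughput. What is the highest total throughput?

Optimal: Harbor→Machine M7 (1371 ops/s), Flint→Machine M5 (2130 ops/s), Juno→Machine M6 (2332 ops/s), Apex→Machine M3 (2264 ops/s) — total 1371+2130+2332+2264 = 8097 ops/s.
Column-greedy (each instance in turn goes to its best remaining tenant) gives 6959 ops/s, worse by 1138.
Next-best assignment: Larkspur→Machine M7, Flint→Machine M5, Juno→Machine M6, Apex→Machine M3 = 7774 ops/s.
No other one-to-one assignment exceeds 8097 ops/s.

Max total: 8097 ops/s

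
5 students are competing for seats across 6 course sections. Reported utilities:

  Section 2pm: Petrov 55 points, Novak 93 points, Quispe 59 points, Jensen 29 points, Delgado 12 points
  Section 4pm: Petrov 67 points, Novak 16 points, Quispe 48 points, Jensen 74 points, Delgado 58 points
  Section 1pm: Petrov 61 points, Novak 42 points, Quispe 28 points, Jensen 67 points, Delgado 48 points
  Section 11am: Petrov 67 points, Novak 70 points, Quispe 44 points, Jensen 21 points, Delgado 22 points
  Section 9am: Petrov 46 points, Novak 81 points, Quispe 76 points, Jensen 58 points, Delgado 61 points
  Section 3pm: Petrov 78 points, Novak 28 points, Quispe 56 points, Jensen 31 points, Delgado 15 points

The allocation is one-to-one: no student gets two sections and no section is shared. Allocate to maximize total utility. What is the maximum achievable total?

Optimal: Petrov→Section 3pm (78 points), Novak→Section 2pm (93 points), Quispe→Section 9am (76 points), Jensen→Section 1pm (67 points), Delgado→Section 4pm (58 points) — total 78+93+76+67+58 = 372 points.
Row-greedy (each student in turn takes its best remaining section) gives 369 points, worse by 3.
Next-best assignment: Petrov→Section 3pm, Novak→Section 2pm, Quispe→Section 9am, Jensen→Section 4pm, Delgado→Section 1pm = 369 points.

Maximum total: 372 points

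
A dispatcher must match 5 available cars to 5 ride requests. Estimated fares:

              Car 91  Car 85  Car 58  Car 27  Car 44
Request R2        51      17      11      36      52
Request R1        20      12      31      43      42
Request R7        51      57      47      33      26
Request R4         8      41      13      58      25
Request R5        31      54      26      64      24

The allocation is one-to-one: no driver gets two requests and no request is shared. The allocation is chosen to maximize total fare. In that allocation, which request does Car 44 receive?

Car 44 receives Request R1.

Optimal: Car 91→Request R2 ($51), Car 85→Request R5 ($54), Car 58→Request R7 ($47), Car 27→Request R4 ($58), Car 44→Request R1 ($42) — total 51+54+47+58+42 = $252.
Column-greedy (each request in turn goes to its best remaining driver) gives $196, worse by 56.
Next-best assignment: Car 91→Request R7, Car 85→Request R5, Car 58→Request R1, Car 27→Request R4, Car 44→Request R2 = $246.
Every other assignment is strictly worse.
Car 44's own top request is Request R2 ($52), but forcing Car 44→Request R2 and reassigning the rest optimally gives only $246 — worse by 6.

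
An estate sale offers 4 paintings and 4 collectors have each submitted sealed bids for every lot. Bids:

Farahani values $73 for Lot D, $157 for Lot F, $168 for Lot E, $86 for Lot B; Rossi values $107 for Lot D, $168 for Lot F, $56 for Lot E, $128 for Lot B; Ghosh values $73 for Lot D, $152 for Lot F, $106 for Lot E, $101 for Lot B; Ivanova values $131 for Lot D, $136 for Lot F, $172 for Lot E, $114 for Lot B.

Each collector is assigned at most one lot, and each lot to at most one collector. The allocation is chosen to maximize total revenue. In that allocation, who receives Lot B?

Rossi receives Lot B.

This is a one-to-one assignment (maximum-weight bipartite matching).
Optimal: Farahani→Lot E ($168), Rossi→Lot B ($128), Ghosh→Lot F ($152), Ivanova→Lot D ($131) — total 168+128+152+131 = $579.
Column-greedy (each lot in turn goes to its best remaining collector) gives $568, worse by 11.
Swapping Ivanova↔Farahani (Ivanova→Lot E $172, Farahani→Lot D $73) loses 54.
Rossi's own top lot is Lot F ($168), but forcing Rossi→Lot F and reassigning the rest optimally gives only $568 — worse by 11.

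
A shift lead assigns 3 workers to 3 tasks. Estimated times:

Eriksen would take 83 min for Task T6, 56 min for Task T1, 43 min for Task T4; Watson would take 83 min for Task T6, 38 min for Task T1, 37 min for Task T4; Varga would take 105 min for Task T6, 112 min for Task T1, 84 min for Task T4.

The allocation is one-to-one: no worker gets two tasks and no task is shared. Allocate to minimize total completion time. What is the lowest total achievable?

Min total: 186 min

This is the linear assignment problem.
Optimal: Eriksen→Task T4 (43 min), Watson→Task T1 (38 min), Varga→Task T6 (105 min) — total 43+38+105 = 186 min.
Min-entry greedy (repeatedly take the single cheapest remaining cell) gives 198 min, worse by 12.
Next-best assignment: Eriksen→Task T1, Watson→Task T4, Varga→Task T6 = 198 min.
No other one-to-one assignment undercuts 186 min.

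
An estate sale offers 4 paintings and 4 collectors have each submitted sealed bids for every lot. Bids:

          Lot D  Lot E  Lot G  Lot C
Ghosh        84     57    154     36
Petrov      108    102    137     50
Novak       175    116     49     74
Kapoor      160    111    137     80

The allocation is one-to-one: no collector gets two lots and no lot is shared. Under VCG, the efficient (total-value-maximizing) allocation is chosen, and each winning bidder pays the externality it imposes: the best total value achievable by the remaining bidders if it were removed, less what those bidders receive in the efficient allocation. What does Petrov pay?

Efficient allocation: Ghosh→Lot G ($154), Petrov→Lot E ($102), Novak→Lot D ($175), Kapoor→Lot C ($80); total welfare W = $511.
Petrov receives Lot E at value $102, so the others get W − 102 = $409.
Without Petrov: best allocation of the remaining 3 bidders over all 4 lots is Ghosh→Lot G ($154), Novak→Lot D ($175), Kapoor→Lot E ($111), total $440.
VCG payment = (others' best without Petrov) − (others' welfare with Petrov) = 440 − 409 = $31.

Petrov pays $31.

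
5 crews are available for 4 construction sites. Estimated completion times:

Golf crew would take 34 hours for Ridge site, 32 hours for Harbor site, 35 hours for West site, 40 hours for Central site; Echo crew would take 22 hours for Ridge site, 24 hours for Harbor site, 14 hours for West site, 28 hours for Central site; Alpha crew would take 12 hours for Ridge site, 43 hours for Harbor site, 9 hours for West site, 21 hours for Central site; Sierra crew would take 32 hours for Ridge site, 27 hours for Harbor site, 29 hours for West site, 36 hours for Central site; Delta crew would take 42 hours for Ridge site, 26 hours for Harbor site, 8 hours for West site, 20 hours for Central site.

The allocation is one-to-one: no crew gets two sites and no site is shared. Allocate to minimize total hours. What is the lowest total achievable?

This is a one-to-one assignment (minimum-cost bipartite matching).
Optimal: Alpha crew→Ridge site (12 hours), Sierra crew→Harbor site (27 hours), Echo crew→West site (14 hours), Delta crew→Central site (20 hours) — total 12+27+14+20 = 73 hours.
Row-greedy (each crew in turn takes its cheapest remaining site) gives 94 hours, worse by 21.
Swapping Delta crew↔Sierra crew (Delta crew→Harbor site 26 hours, Sierra crew→Central site 36 hours) adds 15.
No other one-to-one assignment undercuts 73 hours.

Min total: 73 hours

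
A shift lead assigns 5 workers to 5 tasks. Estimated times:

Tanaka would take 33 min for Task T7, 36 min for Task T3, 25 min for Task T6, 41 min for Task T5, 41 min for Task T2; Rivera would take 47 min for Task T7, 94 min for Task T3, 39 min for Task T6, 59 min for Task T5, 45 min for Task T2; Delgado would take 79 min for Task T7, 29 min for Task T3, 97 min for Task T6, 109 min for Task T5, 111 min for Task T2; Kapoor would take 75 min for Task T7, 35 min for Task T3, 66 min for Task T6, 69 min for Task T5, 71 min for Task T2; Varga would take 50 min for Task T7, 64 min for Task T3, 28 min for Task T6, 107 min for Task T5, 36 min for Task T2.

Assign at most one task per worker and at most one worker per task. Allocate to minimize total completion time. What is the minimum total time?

Minimum total: 204 min

Optimal: Tanaka→Task T7 (33 min), Rivera→Task T2 (45 min), Delgado→Task T3 (29 min), Kapoor→Task T5 (69 min), Varga→Task T6 (28 min) — total 33+45+29+69+28 = 204 min.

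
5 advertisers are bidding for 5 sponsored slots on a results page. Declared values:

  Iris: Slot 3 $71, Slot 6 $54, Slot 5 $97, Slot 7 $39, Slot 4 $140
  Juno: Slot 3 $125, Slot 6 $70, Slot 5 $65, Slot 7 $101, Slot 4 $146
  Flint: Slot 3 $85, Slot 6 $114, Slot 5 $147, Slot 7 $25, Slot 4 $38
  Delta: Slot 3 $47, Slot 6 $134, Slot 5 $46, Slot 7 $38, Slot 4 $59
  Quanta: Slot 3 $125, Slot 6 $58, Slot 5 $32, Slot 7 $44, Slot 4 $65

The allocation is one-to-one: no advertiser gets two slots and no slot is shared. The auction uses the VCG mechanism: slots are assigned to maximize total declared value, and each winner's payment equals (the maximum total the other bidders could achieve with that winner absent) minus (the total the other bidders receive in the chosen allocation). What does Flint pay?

Efficient allocation: Iris→Slot 4 ($140), Juno→Slot 7 ($101), Flint→Slot 5 ($147), Delta→Slot 6 ($134), Quanta→Slot 3 ($125); total welfare W = $647.
Flint receives Slot 5 at value $147, so the others get W − 147 = $500.
Without Flint: best allocation of the remaining 4 bidders over all 5 slots is Iris→Slot 5 ($97), Juno→Slot 4 ($146), Delta→Slot 6 ($134), Quanta→Slot 3 ($125), total $502.
VCG payment = (others' best without Flint) − (others' welfare with Flint) = 502 − 500 = $2.

Flint pays $2.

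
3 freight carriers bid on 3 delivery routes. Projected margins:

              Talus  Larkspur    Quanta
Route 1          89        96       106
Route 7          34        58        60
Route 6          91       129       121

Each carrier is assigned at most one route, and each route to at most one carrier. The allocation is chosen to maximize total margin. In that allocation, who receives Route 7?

Optimal: Talus→Route 1 ($89k), Larkspur→Route 6 ($129k), Quanta→Route 7 ($60k) — total 89+129+60 = $278k.
Row-greedy (each carrier in turn takes its best remaining route) gives $247k, worse by 31.
Swapping Talus↔Quanta (Talus→Route 7 $34k, Quanta→Route 1 $106k) loses 9.
Quanta's own top route is Route 6 ($121k), but forcing Quanta→Route 6 and reassigning the rest optimally gives only $268k — worse by 10.

Quanta receives Route 7.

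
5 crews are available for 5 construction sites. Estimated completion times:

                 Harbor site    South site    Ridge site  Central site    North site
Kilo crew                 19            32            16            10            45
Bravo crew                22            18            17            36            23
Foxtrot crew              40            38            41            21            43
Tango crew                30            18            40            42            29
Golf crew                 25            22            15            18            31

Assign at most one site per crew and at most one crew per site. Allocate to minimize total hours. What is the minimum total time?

Min total: 96 hours

Optimal: Kilo crew→Harbor site (19 hours), Bravo crew→North site (23 hours), Foxtrot crew→Central site (21 hours), Tango crew→South site (18 hours), Golf crew→Ridge site (15 hours) — total 19+23+21+18+15 = 96 hours.
Column-greedy (each site in turn goes to its cheapest remaining crew) gives 102 hours, worse by 6.
Checked against all permutations: 96 hours is optimal.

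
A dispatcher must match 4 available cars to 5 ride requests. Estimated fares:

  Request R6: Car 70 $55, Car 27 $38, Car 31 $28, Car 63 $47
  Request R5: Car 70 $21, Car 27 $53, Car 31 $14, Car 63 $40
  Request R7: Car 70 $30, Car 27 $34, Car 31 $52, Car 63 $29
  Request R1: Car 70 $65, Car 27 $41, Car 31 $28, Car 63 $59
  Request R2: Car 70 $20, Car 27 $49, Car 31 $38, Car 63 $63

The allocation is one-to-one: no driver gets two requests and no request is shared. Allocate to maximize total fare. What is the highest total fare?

This is a one-to-one assignment (maximum-weight bipartite matching).
Optimal: Car 70→Request R1 ($65), Car 27→Request R5 ($53), Car 31→Request R7 ($52), Car 63→Request R2 ($63) — total 65+53+52+63 = $233.
Column-greedy (each request in turn goes to its best remaining driver) gives $219, worse by 14.
No other one-to-one assignment exceeds $233.

Maximum total: $233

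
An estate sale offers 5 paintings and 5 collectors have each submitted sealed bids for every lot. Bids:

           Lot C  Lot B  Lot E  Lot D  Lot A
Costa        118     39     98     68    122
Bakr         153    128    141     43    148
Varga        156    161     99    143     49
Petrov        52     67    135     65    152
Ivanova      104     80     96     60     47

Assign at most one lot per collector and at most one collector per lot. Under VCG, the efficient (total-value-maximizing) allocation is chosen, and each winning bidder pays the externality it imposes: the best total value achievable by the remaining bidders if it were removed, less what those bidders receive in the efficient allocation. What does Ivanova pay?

Ivanova pays $31.

Efficient allocation: Costa→Lot C ($118), Bakr→Lot B ($128), Varga→Lot D ($143), Petrov→Lot A ($152), Ivanova→Lot E ($96); total welfare W = $637.
Ivanova receives Lot E at value $96, so the others get W − 96 = $541.
Without Ivanova: best allocation of the remaining 4 bidders over all 5 lots is Costa→Lot C ($118), Bakr→Lot E ($141), Varga→Lot B ($161), Petrov→Lot A ($152), total $572.
VCG payment = (others' best without Ivanova) − (others' welfare with Ivanova) = 572 − 541 = $31.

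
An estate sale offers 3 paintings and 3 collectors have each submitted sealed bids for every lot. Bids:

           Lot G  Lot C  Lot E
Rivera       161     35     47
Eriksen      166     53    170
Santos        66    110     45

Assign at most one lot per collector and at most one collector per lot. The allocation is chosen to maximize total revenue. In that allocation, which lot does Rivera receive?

Optimal: Rivera→Lot G ($161), Eriksen→Lot E ($170), Santos→Lot C ($110) — total 161+170+110 = $441.
Column-greedy (each lot in turn goes to its best remaining collector) gives $323, worse by 118.
Every other assignment is strictly worse.

Rivera receives Lot G.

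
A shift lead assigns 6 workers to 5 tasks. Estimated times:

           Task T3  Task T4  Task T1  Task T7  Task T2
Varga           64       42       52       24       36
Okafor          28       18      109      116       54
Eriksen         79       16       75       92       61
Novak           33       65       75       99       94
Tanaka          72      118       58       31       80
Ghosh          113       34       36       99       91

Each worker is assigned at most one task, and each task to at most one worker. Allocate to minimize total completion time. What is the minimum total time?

Treat this as an assignment problem: match each worker to one task.
Optimal: Okafor→Task T3 (28 min), Eriksen→Task T4 (16 min), Ghosh→Task T1 (36 min), Tanaka→Task T7 (31 min), Varga→Task T2 (36 min) — total 28+16+36+31+36 = 147 min.
No other one-to-one assignment undercuts 147 min.

Min total: 147 min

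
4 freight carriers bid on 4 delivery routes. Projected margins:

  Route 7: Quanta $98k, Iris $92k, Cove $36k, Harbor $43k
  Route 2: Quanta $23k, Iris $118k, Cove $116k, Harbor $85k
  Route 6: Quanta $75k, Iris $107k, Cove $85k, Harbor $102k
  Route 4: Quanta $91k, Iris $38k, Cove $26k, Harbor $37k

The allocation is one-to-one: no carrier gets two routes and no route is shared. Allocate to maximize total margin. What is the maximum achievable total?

This is the linear assignment problem.
Optimal: Quanta→Route 4 ($91k), Iris→Route 7 ($92k), Cove→Route 2 ($116k), Harbor→Route 6 ($102k) — total 91+92+116+102 = $401k.
Column-greedy (each route in turn goes to its best remaining carrier) gives $344k, worse by 57.
Next-best assignment: Quanta→Route 7, Iris→Route 6, Cove→Route 2, Harbor→Route 4 = $358k.
Swapping Harbor↔Quanta (Harbor→Route 4 $37k, Quanta→Route 6 $75k) loses 81.

Max total: $401k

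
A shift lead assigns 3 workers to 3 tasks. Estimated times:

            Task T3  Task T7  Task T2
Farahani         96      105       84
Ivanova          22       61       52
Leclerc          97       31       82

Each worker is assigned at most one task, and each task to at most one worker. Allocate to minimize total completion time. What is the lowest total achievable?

Minimum total: 137 min

This is the linear assignment problem.
Optimal: Farahani→Task T2 (84 min), Ivanova→Task T3 (22 min), Leclerc→Task T7 (31 min) — total 84+22+31 = 137 min.
No other one-to-one assignment undercuts 137 min.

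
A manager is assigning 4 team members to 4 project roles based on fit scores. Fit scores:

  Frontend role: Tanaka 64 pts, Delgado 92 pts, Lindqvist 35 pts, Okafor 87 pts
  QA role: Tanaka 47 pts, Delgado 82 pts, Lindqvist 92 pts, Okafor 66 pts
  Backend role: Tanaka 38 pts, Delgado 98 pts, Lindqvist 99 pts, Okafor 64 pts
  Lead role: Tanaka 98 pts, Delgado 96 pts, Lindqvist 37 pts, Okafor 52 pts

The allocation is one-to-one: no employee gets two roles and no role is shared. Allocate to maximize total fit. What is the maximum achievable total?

Maximum total: 375 pts

This is a one-to-one assignment (maximum-weight bipartite matching).
Optimal: Tanaka→Lead role (98 pts), Delgado→Backend role (98 pts), Lindqvist→QA role (92 pts), Okafor→Frontend role (87 pts) — total 98+98+92+87 = 375 pts.
Swapping Tanaka↔Okafor (Tanaka→Frontend role 64 pts, Okafor→Lead role 52 pts) loses 69.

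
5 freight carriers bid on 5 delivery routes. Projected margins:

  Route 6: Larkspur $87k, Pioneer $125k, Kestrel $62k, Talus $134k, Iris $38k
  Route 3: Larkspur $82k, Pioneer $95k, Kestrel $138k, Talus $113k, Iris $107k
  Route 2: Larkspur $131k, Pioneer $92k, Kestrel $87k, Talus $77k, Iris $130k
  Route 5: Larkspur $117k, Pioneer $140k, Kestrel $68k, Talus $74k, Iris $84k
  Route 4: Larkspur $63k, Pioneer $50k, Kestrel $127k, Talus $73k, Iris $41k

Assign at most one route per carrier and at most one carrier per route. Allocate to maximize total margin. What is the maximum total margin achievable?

Max total: $639k

Optimal: Larkspur→Route 2 ($131k), Pioneer→Route 5 ($140k), Kestrel→Route 4 ($127k), Talus→Route 6 ($134k), Iris→Route 3 ($107k) — total 131+140+127+134+107 = $639k.
Column-greedy (each route in turn goes to its best remaining carrier) gives $584k, worse by 55.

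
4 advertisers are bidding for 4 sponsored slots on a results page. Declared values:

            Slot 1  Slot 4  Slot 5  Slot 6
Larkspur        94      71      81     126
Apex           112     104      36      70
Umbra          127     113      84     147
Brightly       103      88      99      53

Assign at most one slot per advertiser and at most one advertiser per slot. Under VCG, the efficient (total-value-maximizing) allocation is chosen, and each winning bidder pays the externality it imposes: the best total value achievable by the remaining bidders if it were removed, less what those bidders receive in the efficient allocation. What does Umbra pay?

Umbra pays $8.

Efficient allocation: Larkspur→Slot 6 ($126), Apex→Slot 4 ($104), Umbra→Slot 1 ($127), Brightly→Slot 5 ($99); total welfare W = $456.
Umbra receives Slot 1 at value $127, so the others get W − 127 = $329.
Without Umbra: best allocation of the remaining 3 bidders over all 4 slots is Larkspur→Slot 6 ($126), Apex→Slot 1 ($112), Brightly→Slot 5 ($99), total $337.
VCG payment = (others' best without Umbra) − (others' welfare with Umbra) = 337 − 329 = $8.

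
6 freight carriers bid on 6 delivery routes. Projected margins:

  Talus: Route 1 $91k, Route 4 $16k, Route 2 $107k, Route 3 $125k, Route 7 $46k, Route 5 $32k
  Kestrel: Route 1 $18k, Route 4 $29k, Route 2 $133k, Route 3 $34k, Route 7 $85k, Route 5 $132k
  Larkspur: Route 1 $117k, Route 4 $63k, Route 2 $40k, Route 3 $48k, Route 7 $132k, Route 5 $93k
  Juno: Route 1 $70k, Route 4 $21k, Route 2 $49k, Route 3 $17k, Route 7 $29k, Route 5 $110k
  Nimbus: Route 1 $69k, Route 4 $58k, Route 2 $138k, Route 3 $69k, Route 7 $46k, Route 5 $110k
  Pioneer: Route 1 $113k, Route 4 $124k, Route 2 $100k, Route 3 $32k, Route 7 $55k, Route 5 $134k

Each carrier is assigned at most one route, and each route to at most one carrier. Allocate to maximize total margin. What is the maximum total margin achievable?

Max total: $721k

Optimal: Talus→Route 3 ($125k), Kestrel→Route 5 ($132k), Larkspur→Route 7 ($132k), Juno→Route 1 ($70k), Nimbus→Route 2 ($138k), Pioneer→Route 4 ($124k) — total 125+132+132+70+138+124 = $721k.
Max-entry greedy (repeatedly take the single best remaining cell) gives $628k, worse by 93.
No other one-to-one assignment exceeds $721k.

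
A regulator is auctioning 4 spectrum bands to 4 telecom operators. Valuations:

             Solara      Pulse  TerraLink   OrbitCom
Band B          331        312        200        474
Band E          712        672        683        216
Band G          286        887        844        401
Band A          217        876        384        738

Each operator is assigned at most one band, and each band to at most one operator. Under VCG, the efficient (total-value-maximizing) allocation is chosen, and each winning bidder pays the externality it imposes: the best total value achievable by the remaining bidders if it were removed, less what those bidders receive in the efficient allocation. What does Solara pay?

Solara pays $114M.

Efficient allocation: Solara→Band E ($712M), Pulse→Band A ($876M), TerraLink→Band G ($844M), OrbitCom→Band B ($474M); total welfare W = $2906M.
Solara receives Band E at value $712M, so the others get W − 712 = $2194M.
Without Solara: best allocation of the remaining 3 bidders over all 4 bands is Pulse→Band G ($887M), TerraLink→Band E ($683M), OrbitCom→Band A ($738M), total $2308M.
VCG payment = (others' best without Solara) − (others' welfare with Solara) = 2308 − 2194 = $114M.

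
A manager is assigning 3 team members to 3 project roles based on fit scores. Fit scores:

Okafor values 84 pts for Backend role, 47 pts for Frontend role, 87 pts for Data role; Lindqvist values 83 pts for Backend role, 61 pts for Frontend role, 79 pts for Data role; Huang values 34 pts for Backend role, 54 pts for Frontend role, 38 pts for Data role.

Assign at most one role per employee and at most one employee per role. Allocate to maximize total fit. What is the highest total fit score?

Max total: 224 pts

Optimal: Okafor→Data role (87 pts), Lindqvist→Backend role (83 pts), Huang→Frontend role (54 pts) — total 87+83+54 = 224 pts.
Column-greedy (each role in turn goes to its best remaining employee) gives 183 pts, worse by 41.
No other one-to-one assignment exceeds 224 pts.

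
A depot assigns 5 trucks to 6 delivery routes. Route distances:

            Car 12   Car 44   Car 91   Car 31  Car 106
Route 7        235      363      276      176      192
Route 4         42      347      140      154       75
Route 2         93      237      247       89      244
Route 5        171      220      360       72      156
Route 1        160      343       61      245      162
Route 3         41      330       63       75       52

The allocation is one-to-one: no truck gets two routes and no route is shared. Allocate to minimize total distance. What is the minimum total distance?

Optimal: Car 12→Route 4 (42 km), Car 44→Route 2 (237 km), Car 91→Route 1 (61 km), Car 31→Route 5 (72 km), Car 106→Route 3 (52 km) — total 42+237+61+72+52 = 464 km.
Column-greedy (each route in turn goes to its cheapest remaining truck) gives 672 km, worse by 208.

Minimum total: 464 km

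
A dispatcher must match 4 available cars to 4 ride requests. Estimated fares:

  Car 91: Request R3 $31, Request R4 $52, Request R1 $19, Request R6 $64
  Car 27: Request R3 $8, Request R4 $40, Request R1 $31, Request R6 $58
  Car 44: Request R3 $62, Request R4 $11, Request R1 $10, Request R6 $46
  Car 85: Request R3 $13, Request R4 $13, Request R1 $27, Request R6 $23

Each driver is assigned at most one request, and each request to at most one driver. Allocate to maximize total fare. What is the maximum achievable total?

This is a one-to-one assignment (maximum-weight bipartite matching).
Optimal: Car 91→Request R4 ($52), Car 27→Request R6 ($58), Car 44→Request R3 ($62), Car 85→Request R1 ($27) — total 52+58+62+27 = $199.
Row-greedy (each driver in turn takes its best remaining request) gives $193, worse by 6.
Checked against all permutations: $199 is optimal.

Max total: $199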